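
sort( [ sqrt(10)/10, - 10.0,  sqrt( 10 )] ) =[ - 10.0,  sqrt( 10 )/10,sqrt(10)] 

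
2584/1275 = 2 + 2/75 = 2.03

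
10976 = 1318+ 9658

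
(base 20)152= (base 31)g6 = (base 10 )502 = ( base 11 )417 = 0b111110110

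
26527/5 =5305 + 2/5  =  5305.40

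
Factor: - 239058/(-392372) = 513/842 = 2^(-1 )*  3^3*19^1 * 421^(-1)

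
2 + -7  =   - 5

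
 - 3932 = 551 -4483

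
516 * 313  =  161508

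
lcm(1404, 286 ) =15444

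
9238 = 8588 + 650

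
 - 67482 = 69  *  ( - 978 )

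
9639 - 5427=4212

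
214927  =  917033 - 702106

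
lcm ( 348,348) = 348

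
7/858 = 7/858 =0.01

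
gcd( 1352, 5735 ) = 1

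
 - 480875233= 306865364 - 787740597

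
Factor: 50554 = 2^1*7^1* 23^1*157^1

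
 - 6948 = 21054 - 28002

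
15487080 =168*92185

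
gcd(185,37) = 37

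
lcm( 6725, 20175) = 20175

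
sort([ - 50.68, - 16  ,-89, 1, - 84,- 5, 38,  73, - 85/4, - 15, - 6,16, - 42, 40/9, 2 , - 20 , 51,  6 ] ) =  [ -89, - 84 , - 50.68, - 42 , - 85/4,- 20, - 16, - 15, - 6, - 5 , 1, 2, 40/9,6,16, 38, 51, 73] 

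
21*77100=1619100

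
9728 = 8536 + 1192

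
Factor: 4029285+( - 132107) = 3897178 = 2^1*73^1*26693^1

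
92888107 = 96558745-3670638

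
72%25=22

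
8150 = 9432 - 1282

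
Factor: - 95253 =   -  3^1*31751^1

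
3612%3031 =581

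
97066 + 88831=185897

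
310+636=946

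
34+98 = 132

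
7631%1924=1859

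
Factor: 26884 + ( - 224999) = -198115 = - 5^1 * 39623^1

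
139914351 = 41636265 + 98278086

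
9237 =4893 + 4344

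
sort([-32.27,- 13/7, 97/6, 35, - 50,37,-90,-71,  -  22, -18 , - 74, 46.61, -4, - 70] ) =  [ - 90 , - 74, - 71,-70, - 50,-32.27, - 22,  -  18,-4,- 13/7, 97/6, 35, 37,46.61]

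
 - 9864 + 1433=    - 8431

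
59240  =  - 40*( - 1481 )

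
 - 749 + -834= - 1583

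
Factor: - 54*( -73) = 2^1*3^3*73^1 = 3942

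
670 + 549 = 1219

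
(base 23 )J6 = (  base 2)110111011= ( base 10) 443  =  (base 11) 373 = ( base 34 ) D1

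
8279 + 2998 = 11277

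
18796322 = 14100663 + 4695659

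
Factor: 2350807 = 23^1*179^1*571^1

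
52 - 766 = -714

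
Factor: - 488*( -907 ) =2^3*61^1*907^1=442616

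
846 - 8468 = - 7622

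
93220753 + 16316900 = 109537653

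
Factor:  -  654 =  - 2^1*3^1*109^1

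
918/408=9/4= 2.25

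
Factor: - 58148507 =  - 3583^1 * 16229^1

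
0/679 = 0 = 0.00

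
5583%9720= 5583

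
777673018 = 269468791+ 508204227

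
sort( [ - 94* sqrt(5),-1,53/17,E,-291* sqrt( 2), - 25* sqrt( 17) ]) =[ - 291*sqrt( 2 ),  -  94*sqrt( 5 ),-25*sqrt(17),  -  1,E,53/17]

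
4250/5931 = 4250/5931 =0.72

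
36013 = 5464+30549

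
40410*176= 7112160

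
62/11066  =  31/5533 = 0.01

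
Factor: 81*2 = 162  =  2^1 * 3^4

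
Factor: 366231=3^1*17^1*43^1*167^1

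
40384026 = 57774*699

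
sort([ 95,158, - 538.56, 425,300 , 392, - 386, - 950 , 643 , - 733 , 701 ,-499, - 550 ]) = [ - 950, - 733, - 550,-538.56, - 499,  -  386, 95,158,300,  392,425,643,701 ] 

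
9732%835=547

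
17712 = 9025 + 8687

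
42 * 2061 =86562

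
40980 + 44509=85489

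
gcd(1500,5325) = 75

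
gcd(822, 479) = 1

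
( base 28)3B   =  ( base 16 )5F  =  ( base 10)95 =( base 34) 2R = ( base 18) 55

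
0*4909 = 0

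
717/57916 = 717/57916 = 0.01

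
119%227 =119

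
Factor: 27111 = 3^1 *7^1*1291^1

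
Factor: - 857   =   - 857^1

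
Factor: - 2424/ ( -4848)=2^(-1) = 1/2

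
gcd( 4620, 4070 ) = 110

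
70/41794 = 35/20897 =0.00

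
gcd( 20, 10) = 10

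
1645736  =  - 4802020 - -6447756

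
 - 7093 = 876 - 7969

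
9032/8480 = 1 + 69/1060=1.07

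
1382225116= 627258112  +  754967004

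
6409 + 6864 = 13273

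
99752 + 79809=179561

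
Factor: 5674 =2^1*2837^1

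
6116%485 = 296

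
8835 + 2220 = 11055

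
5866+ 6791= 12657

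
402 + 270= 672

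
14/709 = 14/709 = 0.02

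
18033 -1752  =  16281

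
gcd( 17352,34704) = 17352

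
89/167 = 89/167 = 0.53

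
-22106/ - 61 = 362 + 24/61 = 362.39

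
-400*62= - 24800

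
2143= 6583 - 4440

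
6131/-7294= - 6131/7294 =- 0.84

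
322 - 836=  - 514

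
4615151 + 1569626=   6184777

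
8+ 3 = 11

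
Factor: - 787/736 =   -  2^ ( - 5)*23^( - 1)*787^1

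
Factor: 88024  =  2^3 * 11003^1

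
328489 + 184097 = 512586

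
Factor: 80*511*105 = 2^4 *3^1*5^2*7^2*73^1 =4292400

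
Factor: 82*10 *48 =2^6*3^1*5^1*41^1  =  39360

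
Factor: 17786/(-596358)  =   - 3^(-2)*7^ ( - 1)*4733^ (-1 )*8893^1 = - 8893/298179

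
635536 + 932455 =1567991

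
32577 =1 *32577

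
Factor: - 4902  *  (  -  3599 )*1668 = 29427353064 = 2^3*3^2*19^1*43^1*59^1*61^1  *  139^1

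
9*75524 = 679716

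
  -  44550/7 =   -  44550/7 = -6364.29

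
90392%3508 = 2692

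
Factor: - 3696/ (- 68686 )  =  1848/34343 =2^3*3^1 * 7^1 * 11^1 *61^(-1 ) *563^(-1 )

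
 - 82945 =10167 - 93112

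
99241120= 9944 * 9980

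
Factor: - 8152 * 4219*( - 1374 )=2^4*3^1*229^1*1019^1 * 4219^1 = 47256377712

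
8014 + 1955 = 9969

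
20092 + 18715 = 38807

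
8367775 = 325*25747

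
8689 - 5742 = 2947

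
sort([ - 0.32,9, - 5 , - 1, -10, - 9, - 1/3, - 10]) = [ -10,  -  10, - 9 , - 5,-1, - 1/3, - 0.32 , 9]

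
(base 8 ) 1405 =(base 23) 1ae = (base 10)773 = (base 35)m3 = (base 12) 545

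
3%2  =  1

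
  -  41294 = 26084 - 67378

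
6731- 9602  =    -  2871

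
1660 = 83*20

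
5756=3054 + 2702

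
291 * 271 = 78861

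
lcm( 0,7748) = 0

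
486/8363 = 486/8363 = 0.06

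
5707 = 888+4819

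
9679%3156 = 211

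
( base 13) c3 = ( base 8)237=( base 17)96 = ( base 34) 4n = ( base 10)159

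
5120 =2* 2560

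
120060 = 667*180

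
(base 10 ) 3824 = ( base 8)7360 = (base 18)be8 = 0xef0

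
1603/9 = 178 + 1/9 = 178.11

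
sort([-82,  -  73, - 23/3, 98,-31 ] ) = [ - 82, - 73, - 31, - 23/3, 98 ]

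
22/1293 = 22/1293=0.02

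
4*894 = 3576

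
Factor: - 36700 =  - 2^2 * 5^2 *367^1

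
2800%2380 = 420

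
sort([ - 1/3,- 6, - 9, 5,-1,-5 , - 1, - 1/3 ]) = [-9, - 6, - 5,-1, - 1, - 1/3,  -  1/3, 5 ]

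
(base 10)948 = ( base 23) 1i5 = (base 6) 4220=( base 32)TK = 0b1110110100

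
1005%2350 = 1005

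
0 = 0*7157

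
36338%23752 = 12586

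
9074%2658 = 1100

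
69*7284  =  502596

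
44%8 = 4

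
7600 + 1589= 9189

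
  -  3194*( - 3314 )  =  10584916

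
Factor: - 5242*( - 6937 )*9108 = 331201071432= 2^3*3^2*7^1 * 11^1*23^1*991^1*2621^1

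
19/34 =19/34=0.56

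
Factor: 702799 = 643^1*1093^1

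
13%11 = 2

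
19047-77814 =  - 58767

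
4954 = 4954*1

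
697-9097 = -8400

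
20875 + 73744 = 94619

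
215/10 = 43/2 = 21.50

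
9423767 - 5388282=4035485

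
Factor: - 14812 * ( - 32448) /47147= 2^8 * 3^1*7^1*13^2*23^2*47147^( - 1 ) = 480619776/47147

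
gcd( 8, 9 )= 1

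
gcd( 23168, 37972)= 4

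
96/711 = 32/237= 0.14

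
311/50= 311/50= 6.22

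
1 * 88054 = 88054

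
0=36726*0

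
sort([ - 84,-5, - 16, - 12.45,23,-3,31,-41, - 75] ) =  [-84, - 75, -41, - 16, - 12.45  , - 5, - 3, 23,31 ]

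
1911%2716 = 1911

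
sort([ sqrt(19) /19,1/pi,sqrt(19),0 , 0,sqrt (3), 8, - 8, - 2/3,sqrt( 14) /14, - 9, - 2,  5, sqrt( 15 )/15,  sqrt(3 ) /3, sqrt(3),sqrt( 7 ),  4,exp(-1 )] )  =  [ - 9, - 8, - 2,  -  2/3, 0,0, sqrt( 19) /19,sqrt(15 )/15 , sqrt( 14 ) /14,1/pi,  exp( - 1), sqrt(3) /3,sqrt( 3 ),sqrt(3 ), sqrt( 7 ), 4,sqrt( 19), 5,8] 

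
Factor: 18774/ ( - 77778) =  - 7^1*29^( - 1 )  =  -7/29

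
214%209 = 5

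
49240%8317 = 7655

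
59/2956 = 59/2956 = 0.02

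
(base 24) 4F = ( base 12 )93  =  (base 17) 69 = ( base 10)111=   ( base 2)1101111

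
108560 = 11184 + 97376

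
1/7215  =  1/7215=0.00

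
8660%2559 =983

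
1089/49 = 1089/49 = 22.22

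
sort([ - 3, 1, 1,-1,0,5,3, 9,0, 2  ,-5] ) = [ - 5, - 3, - 1,0,0,1, 1,2,  3,5, 9]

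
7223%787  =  140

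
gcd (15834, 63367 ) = 1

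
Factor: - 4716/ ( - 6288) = 2^( - 2) * 3^1= 3/4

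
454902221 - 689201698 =- 234299477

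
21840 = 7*3120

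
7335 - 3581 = 3754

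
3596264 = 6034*596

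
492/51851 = 492/51851 = 0.01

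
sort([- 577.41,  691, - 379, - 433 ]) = [ - 577.41,  -  433, - 379,691]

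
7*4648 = 32536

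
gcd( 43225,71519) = 7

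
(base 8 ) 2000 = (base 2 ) 10000000000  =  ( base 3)1101221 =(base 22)22C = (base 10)1024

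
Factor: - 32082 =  - 2^1*3^1*5347^1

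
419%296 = 123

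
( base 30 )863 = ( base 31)7L5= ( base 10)7383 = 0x1cd7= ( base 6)54103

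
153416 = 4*38354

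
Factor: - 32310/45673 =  - 2^1*3^2 * 5^1*359^1*45673^( - 1) 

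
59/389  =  59/389  =  0.15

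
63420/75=4228/5 =845.60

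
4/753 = 4/753 = 0.01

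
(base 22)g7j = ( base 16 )1eed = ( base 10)7917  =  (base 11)5a48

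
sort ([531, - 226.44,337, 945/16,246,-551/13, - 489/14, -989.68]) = [  -  989.68, - 226.44, - 551/13, - 489/14,945/16,246, 337,  531]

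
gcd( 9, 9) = 9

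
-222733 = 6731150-6953883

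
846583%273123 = 27214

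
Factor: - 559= - 13^1 * 43^1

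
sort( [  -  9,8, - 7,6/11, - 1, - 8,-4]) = [-9, - 8, - 7, - 4, - 1,6/11,8]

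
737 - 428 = 309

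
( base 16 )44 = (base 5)233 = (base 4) 1010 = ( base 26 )2g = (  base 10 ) 68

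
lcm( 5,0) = 0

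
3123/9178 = 3123/9178 = 0.34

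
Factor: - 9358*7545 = -70606110 = - 2^1*3^1*5^1*503^1*4679^1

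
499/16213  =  499/16213= 0.03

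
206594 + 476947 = 683541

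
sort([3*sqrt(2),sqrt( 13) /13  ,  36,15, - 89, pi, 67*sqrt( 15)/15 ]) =[ - 89,sqrt( 13) /13,pi, 3*sqrt( 2),15,67*sqrt(15)/15,36]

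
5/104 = 5/104 = 0.05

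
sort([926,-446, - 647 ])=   [  -  647, - 446,926]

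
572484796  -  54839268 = 517645528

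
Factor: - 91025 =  - 5^2*11^1*331^1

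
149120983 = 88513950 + 60607033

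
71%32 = 7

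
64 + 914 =978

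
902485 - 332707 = 569778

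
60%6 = 0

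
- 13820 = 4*( - 3455)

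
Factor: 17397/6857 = 3^2*1933^1*6857^( - 1)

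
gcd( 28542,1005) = 201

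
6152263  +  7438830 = 13591093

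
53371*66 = 3522486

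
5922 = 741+5181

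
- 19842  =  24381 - 44223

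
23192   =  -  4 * ( - 5798 ) 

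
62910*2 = 125820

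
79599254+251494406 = 331093660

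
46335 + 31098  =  77433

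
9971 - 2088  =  7883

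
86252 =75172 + 11080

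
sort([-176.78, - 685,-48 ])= [ - 685,  -  176.78, - 48 ]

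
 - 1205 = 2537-3742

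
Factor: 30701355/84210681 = 5^1*43^1*47599^1*28070227^( - 1 ) = 10233785/28070227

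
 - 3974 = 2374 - 6348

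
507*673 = 341211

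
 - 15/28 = - 15/28 =- 0.54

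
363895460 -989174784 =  - 625279324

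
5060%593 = 316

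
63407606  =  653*97102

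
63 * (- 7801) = - 491463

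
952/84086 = 476/42043=0.01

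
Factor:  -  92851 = -11^1*23^1 *367^1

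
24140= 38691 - 14551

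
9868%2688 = 1804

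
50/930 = 5/93 = 0.05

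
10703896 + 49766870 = 60470766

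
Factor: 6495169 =19^1*341851^1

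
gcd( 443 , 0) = 443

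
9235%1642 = 1025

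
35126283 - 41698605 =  - 6572322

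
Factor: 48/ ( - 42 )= - 2^3 * 7^( - 1 ) = - 8/7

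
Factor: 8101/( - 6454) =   -  2^(  -  1)*7^(-1 ) * 461^( - 1)*8101^1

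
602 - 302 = 300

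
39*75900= 2960100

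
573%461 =112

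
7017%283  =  225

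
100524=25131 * 4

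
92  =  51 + 41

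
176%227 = 176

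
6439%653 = 562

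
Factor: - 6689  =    -  6689^1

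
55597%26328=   2941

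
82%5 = 2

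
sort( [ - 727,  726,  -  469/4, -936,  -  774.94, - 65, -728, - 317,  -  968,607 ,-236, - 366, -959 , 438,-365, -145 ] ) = [ - 968, - 959,-936, - 774.94 , - 728 , - 727,-366, - 365, - 317, -236,-145 ,-469/4, - 65, 438,607,726 ] 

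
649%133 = 117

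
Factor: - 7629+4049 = -2^2*5^1*179^1 = - 3580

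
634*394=249796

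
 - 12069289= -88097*137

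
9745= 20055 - 10310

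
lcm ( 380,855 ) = 3420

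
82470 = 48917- - 33553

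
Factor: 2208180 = 2^2 * 3^1 * 5^1 * 13^1*19^1*149^1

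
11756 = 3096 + 8660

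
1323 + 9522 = 10845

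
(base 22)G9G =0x1f16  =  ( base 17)1A92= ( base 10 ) 7958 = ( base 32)7om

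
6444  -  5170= 1274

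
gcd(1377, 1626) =3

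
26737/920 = 26737/920 = 29.06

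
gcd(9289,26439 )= 7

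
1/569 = 1/569 = 0.00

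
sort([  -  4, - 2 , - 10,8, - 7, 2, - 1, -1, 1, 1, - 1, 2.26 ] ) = [-10 ,- 7,-4,-2,-1,-1,-1 , 1,  1,2,2.26, 8]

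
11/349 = 11/349 = 0.03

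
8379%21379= 8379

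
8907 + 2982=11889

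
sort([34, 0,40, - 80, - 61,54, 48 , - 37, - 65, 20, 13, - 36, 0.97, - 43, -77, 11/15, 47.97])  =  [ - 80, - 77, - 65,  -  61 ,  -  43, - 37,-36,0, 11/15, 0.97, 13, 20, 34, 40,  47.97,48,54] 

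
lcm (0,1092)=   0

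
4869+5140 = 10009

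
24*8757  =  210168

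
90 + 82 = 172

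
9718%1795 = 743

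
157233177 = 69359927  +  87873250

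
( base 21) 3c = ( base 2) 1001011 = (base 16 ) 4b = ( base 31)2D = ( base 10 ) 75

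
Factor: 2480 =2^4*5^1 *31^1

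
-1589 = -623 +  - 966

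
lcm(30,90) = 90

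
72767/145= 72767/145 =501.84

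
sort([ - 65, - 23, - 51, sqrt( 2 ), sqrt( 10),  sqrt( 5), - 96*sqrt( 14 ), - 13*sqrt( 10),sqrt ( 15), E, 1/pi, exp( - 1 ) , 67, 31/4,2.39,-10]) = [ - 96*sqrt (14) , - 65, - 51,  -  13*sqrt( 10), - 23, - 10,1/pi, exp ( - 1), sqrt( 2 ), sqrt (5), 2.39,E, sqrt ( 10), sqrt( 15 ),31/4, 67] 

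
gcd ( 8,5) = 1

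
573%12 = 9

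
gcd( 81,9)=9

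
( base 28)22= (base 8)72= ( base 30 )1S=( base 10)58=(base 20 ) 2i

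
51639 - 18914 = 32725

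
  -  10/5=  - 2 = - 2.00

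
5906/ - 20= - 2953/10 = -295.30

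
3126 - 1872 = 1254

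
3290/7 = 470 = 470.00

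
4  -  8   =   - 4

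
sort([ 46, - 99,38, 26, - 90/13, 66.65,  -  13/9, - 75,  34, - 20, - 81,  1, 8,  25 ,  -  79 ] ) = [ - 99,-81, - 79, - 75, - 20, - 90/13, -13/9, 1, 8,  25,26,34,38,  46,66.65] 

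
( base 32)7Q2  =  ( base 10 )8002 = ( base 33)7BG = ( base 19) 1333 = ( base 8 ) 17502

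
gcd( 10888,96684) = 4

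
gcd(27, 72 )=9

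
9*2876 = 25884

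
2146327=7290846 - 5144519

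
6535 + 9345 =15880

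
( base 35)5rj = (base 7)26445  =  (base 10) 7089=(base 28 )915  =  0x1BB1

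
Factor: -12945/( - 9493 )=3^1*5^1*11^ ( - 1 ) = 15/11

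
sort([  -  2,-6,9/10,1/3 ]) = [-6 , - 2 , 1/3, 9/10] 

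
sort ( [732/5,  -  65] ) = [ - 65,732/5] 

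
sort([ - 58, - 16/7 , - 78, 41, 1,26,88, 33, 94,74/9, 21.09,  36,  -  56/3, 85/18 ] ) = [-78, - 58, - 56/3,-16/7,  1,85/18, 74/9, 21.09,  26,33,  36, 41, 88, 94] 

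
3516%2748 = 768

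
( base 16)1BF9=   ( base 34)66l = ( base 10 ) 7161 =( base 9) 10736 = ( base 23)dc8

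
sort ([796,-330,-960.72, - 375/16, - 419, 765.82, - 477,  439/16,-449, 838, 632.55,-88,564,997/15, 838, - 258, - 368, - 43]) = [ - 960.72, - 477,-449, - 419,-368, - 330 , - 258, - 88, - 43 ,  -  375/16, 439/16,997/15, 564,632.55,765.82 , 796, 838,838 ] 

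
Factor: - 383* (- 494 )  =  2^1*13^1*19^1*383^1 = 189202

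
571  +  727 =1298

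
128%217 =128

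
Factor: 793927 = 793927^1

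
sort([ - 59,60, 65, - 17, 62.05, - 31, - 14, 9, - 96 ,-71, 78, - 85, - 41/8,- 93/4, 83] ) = [ - 96 , - 85,-71, - 59, - 31, - 93/4 , - 17, - 14, -41/8,9, 60, 62.05 , 65,78,83 ]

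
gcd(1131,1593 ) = 3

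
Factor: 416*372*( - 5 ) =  - 773760  =  - 2^7*3^1*5^1*13^1*31^1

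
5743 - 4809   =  934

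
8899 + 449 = 9348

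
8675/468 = 8675/468 = 18.54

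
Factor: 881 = 881^1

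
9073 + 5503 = 14576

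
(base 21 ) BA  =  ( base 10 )241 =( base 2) 11110001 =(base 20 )c1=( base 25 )9G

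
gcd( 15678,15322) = 2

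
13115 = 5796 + 7319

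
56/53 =56/53  =  1.06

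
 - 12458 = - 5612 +  -  6846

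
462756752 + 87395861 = 550152613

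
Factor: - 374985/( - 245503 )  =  585/383 = 3^2 * 5^1* 13^1*383^( -1)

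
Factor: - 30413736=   -  2^3 * 3^2*79^1* 5347^1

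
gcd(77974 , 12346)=2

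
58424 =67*872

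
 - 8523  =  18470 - 26993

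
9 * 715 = 6435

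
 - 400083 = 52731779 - 53131862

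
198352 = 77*2576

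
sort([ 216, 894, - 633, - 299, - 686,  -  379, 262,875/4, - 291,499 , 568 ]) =[ - 686, - 633,  -  379, - 299, -291,216, 875/4,262, 499,568,894]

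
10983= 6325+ 4658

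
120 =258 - 138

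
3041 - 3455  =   - 414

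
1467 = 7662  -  6195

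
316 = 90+226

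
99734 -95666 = 4068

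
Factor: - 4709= - 17^1*277^1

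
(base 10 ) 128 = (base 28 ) 4g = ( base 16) 80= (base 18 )72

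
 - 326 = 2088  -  2414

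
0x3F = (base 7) 120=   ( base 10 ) 63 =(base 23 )2h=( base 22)2J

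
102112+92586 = 194698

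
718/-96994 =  - 1 + 48138/48497  =  - 0.01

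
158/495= 158/495 = 0.32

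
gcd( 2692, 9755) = 1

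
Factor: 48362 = 2^1*24181^1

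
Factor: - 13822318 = -2^1 * 701^1*  9859^1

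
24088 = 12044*2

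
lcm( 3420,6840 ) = 6840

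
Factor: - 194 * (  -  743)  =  144142 = 2^1*97^1*743^1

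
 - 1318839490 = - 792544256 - 526295234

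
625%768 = 625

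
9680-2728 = 6952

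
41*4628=189748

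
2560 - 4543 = -1983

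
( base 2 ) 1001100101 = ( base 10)613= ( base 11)508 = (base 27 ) MJ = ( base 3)211201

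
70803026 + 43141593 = 113944619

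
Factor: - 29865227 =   -  7^1*71^1*60091^1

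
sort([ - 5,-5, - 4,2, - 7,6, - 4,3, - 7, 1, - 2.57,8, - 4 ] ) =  [ - 7, - 7,  -  5, - 5,-4, - 4,  -  4, - 2.57, 1 , 2,3, 6,8 ]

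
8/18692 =2/4673 = 0.00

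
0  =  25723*0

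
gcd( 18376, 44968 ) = 8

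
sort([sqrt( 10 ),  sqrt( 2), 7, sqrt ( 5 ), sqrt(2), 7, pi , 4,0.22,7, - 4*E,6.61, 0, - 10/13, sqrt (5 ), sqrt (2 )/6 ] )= [ - 4*E, - 10/13, 0, 0.22, sqrt ( 2 )/6,sqrt( 2 ), sqrt ( 2), sqrt( 5), sqrt ( 5), pi, sqrt ( 10), 4, 6.61, 7,7, 7]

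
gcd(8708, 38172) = 4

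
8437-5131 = 3306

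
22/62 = 11/31 = 0.35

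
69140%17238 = 188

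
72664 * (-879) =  -63871656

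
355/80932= 355/80932 = 0.00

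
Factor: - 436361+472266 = 35905 = 5^1*43^1 * 167^1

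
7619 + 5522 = 13141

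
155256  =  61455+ 93801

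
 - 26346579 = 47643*(-553)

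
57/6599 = 57/6599 = 0.01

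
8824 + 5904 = 14728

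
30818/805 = 30818/805 = 38.28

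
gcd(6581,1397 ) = 1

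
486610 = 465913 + 20697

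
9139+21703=30842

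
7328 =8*916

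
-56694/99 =-1718/3=- 572.67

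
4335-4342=-7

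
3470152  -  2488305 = 981847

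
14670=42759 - 28089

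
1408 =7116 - 5708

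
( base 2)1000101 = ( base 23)30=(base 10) 69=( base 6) 153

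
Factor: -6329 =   -  6329^1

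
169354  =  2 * 84677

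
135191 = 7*19313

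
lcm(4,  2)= 4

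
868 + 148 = 1016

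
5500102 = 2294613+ 3205489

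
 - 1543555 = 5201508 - 6745063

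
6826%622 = 606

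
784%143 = 69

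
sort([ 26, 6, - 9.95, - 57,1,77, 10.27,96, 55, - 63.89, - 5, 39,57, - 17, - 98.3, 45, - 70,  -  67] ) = [ - 98.3, - 70, - 67 , - 63.89,  -  57,-17 , - 9.95, - 5,1,6, 10.27,26,39,  45, 55,57, 77, 96 ] 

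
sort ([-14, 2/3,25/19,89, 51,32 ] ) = [ - 14 , 2/3,25/19,32,51, 89 ]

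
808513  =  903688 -95175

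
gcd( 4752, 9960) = 24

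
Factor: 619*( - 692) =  - 428348 =- 2^2*173^1*619^1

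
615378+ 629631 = 1245009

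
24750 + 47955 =72705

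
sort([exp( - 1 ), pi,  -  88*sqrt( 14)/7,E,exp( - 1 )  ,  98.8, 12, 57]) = [ - 88 * sqrt(14 )/7, exp( - 1), exp( - 1), E,pi,  12  ,  57, 98.8]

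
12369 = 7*1767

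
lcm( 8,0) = 0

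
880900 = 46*19150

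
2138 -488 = 1650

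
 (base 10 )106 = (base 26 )42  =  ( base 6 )254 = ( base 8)152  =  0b1101010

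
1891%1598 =293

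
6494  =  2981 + 3513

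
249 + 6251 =6500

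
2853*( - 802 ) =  - 2288106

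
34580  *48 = 1659840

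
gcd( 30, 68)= 2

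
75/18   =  25/6=4.17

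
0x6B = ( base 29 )3K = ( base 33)38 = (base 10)107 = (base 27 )3q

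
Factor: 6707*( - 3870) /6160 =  - 2595609/616 = - 2^( - 3) * 3^2*7^(-1 )*11^(-1)*19^1*43^1 *353^1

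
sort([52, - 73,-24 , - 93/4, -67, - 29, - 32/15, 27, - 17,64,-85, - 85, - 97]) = [  -  97 , - 85, - 85,-73,  -  67, -29, - 24, - 93/4,-17, - 32/15,27,52 , 64 ]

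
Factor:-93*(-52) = 2^2*3^1 *13^1 * 31^1 = 4836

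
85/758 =85/758= 0.11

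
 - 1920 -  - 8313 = 6393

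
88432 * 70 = 6190240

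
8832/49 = 8832/49 =180.24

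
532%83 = 34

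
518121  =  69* 7509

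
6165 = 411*15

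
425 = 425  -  0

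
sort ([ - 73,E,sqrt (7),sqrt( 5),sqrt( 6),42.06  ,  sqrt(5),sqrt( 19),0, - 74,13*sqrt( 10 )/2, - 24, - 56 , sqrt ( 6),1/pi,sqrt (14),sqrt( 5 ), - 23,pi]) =[ - 74, - 73, - 56, -24,- 23, 0, 1/pi, sqrt (5), sqrt(5 ),sqrt (5), sqrt( 6), sqrt(6), sqrt( 7), E, pi,sqrt( 14), sqrt(19), 13*sqrt( 10) /2, 42.06 ]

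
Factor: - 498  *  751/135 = -2^1 * 3^( - 2)*5^( - 1 ) * 83^1 * 751^1 = -124666/45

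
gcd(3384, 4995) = 9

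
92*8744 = 804448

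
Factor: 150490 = 2^1 *5^1*101^1*149^1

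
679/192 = 679/192 = 3.54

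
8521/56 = 152 + 9/56 = 152.16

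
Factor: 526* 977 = 513902 = 2^1* 263^1 *977^1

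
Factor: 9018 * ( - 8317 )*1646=-2^2*3^3*167^1*823^1* 8317^1 = - 123454454076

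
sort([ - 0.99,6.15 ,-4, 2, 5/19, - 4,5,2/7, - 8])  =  [ - 8,-4, - 4,- 0.99 , 5/19,2/7,2, 5,  6.15] 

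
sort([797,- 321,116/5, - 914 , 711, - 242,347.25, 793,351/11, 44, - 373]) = [  -  914,  -  373,-321, - 242,116/5,  351/11, 44, 347.25 , 711, 793, 797 ]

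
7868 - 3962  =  3906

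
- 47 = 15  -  62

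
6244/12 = 1561/3 = 520.33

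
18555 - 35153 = -16598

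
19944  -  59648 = -39704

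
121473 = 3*40491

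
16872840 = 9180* 1838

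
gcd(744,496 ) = 248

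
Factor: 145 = 5^1*29^1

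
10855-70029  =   - 59174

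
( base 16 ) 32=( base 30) 1k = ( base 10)50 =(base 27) 1n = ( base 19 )2c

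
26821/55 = 487 +36/55 = 487.65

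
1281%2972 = 1281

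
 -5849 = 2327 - 8176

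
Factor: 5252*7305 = 38365860 = 2^2*3^1* 5^1*13^1*101^1* 487^1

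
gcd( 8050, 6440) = 1610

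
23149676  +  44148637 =67298313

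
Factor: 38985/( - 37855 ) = -3^1*23^1*67^ ( - 1)=-  69/67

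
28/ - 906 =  - 1 +439/453=- 0.03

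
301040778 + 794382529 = 1095423307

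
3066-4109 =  - 1043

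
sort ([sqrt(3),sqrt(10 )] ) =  [sqrt( 3), sqrt(10 )] 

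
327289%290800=36489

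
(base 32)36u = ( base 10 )3294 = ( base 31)3d8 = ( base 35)2o4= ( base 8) 6336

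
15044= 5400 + 9644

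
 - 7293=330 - 7623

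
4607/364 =12+239/364= 12.66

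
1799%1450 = 349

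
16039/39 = 16039/39 = 411.26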